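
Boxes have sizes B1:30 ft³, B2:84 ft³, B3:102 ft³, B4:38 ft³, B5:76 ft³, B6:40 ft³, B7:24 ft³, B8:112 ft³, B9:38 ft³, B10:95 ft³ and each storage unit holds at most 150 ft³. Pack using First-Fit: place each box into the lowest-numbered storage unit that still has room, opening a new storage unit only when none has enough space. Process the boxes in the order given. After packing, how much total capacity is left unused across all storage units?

B1 (30 ft³) → storage unit 1 (remaining 120 ft³)
B2 (84 ft³) → storage unit 1 (remaining 36 ft³)
B3 (102 ft³) → storage unit 2 (remaining 48 ft³)
B4 (38 ft³) → storage unit 2 (remaining 10 ft³)
B5 (76 ft³) → storage unit 3 (remaining 74 ft³)
B6 (40 ft³) → storage unit 3 (remaining 34 ft³)
B7 (24 ft³) → storage unit 1 (remaining 12 ft³)
B8 (112 ft³) → storage unit 4 (remaining 38 ft³)
B9 (38 ft³) → storage unit 4 (remaining 0 ft³)
B10 (95 ft³) → storage unit 5 (remaining 55 ft³)
5 storage units × 150 ft³ = 750 ft³; used 639 ft³; unused 111 ft³.

111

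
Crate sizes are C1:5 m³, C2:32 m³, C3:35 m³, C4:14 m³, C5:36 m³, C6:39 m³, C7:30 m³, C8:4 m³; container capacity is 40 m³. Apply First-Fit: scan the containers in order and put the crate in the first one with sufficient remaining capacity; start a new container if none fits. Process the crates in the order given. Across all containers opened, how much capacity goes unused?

Put C1 (5 m³) in container 1; 35 m³ remain.
Put C2 (32 m³) in container 1; 3 m³ remain.
Put C3 (35 m³) in container 2; 5 m³ remain.
Put C4 (14 m³) in container 3; 26 m³ remain.
Put C5 (36 m³) in container 4; 4 m³ remain.
Put C6 (39 m³) in container 5; 1 m³ remain.
Put C7 (30 m³) in container 6; 10 m³ remain.
Put C8 (4 m³) in container 2; 1 m³ remain.
6 containers × 40 m³ = 240 m³; used 195 m³; unused 45 m³.

45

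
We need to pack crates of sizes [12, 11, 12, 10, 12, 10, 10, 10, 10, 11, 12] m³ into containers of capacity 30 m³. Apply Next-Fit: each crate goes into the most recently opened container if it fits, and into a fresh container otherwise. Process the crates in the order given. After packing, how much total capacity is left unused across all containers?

Put 12 m³ in container 1; 18 m³ remain.
Put 11 m³ in container 1; 7 m³ remain.
Put 12 m³ in container 2; 18 m³ remain.
Put 10 m³ in container 2; 8 m³ remain.
Put 12 m³ in container 3; 18 m³ remain.
Put 10 m³ in container 3; 8 m³ remain.
Put 10 m³ in container 4; 20 m³ remain.
Put 10 m³ in container 4; 10 m³ remain.
Put 10 m³ in container 4; 0 m³ remain.
Put 11 m³ in container 5; 19 m³ remain.
Put 12 m³ in container 5; 7 m³ remain.
5 containers × 30 m³ = 150 m³; used 120 m³; unused 30 m³.

30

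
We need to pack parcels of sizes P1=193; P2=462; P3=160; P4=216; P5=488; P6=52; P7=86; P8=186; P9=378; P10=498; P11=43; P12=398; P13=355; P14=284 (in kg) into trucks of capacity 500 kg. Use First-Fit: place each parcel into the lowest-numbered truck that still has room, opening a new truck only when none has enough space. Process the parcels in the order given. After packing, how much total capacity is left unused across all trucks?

Put P1 (193 kg) in truck 1; 307 kg remain.
Put P2 (462 kg) in truck 2; 38 kg remain.
Put P3 (160 kg) in truck 1; 147 kg remain.
Put P4 (216 kg) in truck 3; 284 kg remain.
Put P5 (488 kg) in truck 4; 12 kg remain.
Put P6 (52 kg) in truck 1; 95 kg remain.
Put P7 (86 kg) in truck 1; 9 kg remain.
Put P8 (186 kg) in truck 3; 98 kg remain.
Put P9 (378 kg) in truck 5; 122 kg remain.
Put P10 (498 kg) in truck 6; 2 kg remain.
Put P11 (43 kg) in truck 3; 55 kg remain.
Put P12 (398 kg) in truck 7; 102 kg remain.
Put P13 (355 kg) in truck 8; 145 kg remain.
Put P14 (284 kg) in truck 9; 216 kg remain.
9 trucks × 500 kg = 4500 kg; used 3799 kg; unused 701 kg.

701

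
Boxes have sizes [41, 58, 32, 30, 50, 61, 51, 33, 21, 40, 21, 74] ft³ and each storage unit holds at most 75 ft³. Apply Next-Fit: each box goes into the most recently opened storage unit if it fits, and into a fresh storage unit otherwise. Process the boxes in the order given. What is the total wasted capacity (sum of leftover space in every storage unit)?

163

41 ft³ → storage unit 1 (remaining 34 ft³)
58 ft³ → storage unit 2 (remaining 17 ft³)
32 ft³ → storage unit 3 (remaining 43 ft³)
30 ft³ → storage unit 3 (remaining 13 ft³)
50 ft³ → storage unit 4 (remaining 25 ft³)
61 ft³ → storage unit 5 (remaining 14 ft³)
51 ft³ → storage unit 6 (remaining 24 ft³)
33 ft³ → storage unit 7 (remaining 42 ft³)
21 ft³ → storage unit 7 (remaining 21 ft³)
40 ft³ → storage unit 8 (remaining 35 ft³)
21 ft³ → storage unit 8 (remaining 14 ft³)
74 ft³ → storage unit 9 (remaining 1 ft³)
9 storage units × 75 ft³ = 675 ft³; used 512 ft³; unused 163 ft³.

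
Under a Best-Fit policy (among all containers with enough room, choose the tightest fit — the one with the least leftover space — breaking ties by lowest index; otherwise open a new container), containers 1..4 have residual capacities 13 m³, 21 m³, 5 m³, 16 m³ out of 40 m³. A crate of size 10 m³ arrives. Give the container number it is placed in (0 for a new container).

Containers with room: container 1 (13 m³), container 2 (21 m³), container 4 (16 m³).
Tightest fit is container 1 with 13 m³ free.

1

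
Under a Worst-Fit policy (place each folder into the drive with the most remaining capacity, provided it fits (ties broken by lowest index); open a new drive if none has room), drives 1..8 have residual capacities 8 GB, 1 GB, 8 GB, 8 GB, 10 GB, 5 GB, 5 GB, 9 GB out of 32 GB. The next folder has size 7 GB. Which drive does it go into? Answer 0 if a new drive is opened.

5

Drives with room: drive 1 (8 GB), drive 3 (8 GB), drive 4 (8 GB), drive 5 (10 GB), drive 8 (9 GB).
Most room is drive 5 with 10 GB free.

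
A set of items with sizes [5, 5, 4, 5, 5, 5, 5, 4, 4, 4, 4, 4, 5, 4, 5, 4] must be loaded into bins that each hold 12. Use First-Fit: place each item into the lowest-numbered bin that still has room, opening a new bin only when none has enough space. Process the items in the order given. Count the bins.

8 bins

bin 1: place 5, 7 left
bin 1: place 5, 2 left
bin 2: place 4, 8 left
bin 2: place 5, 3 left
bin 3: place 5, 7 left
bin 3: place 5, 2 left
bin 4: place 5, 7 left
bin 4: place 4, 3 left
bin 5: place 4, 8 left
bin 5: place 4, 4 left
bin 5: place 4, 0 left
bin 6: place 4, 8 left
bin 6: place 5, 3 left
bin 7: place 4, 8 left
bin 7: place 5, 3 left
bin 8: place 4, 8 left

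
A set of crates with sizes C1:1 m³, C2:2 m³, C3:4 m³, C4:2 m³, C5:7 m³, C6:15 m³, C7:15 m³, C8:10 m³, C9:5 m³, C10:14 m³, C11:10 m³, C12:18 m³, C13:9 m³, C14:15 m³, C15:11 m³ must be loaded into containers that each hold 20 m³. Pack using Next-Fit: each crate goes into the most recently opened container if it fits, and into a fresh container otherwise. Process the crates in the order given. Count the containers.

C1 (1 m³) → container 1 (remaining 19 m³)
C2 (2 m³) → container 1 (remaining 17 m³)
C3 (4 m³) → container 1 (remaining 13 m³)
C4 (2 m³) → container 1 (remaining 11 m³)
C5 (7 m³) → container 1 (remaining 4 m³)
C6 (15 m³) → container 2 (remaining 5 m³)
C7 (15 m³) → container 3 (remaining 5 m³)
C8 (10 m³) → container 4 (remaining 10 m³)
C9 (5 m³) → container 4 (remaining 5 m³)
C10 (14 m³) → container 5 (remaining 6 m³)
C11 (10 m³) → container 6 (remaining 10 m³)
C12 (18 m³) → container 7 (remaining 2 m³)
C13 (9 m³) → container 8 (remaining 11 m³)
C14 (15 m³) → container 9 (remaining 5 m³)
C15 (11 m³) → container 10 (remaining 9 m³)
Final containers: [1,2,4,2,7] [15] [15] [10,5] [14] [10] [18] [9] [15] [11].

10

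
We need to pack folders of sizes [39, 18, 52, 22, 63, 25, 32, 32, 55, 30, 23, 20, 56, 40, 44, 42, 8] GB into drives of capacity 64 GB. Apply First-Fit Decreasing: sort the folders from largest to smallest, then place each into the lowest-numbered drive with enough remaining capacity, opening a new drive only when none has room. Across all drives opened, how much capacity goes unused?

39

Sorted descending: 63, 56, 55, 52, 44, 42, 40, 39, 32, 32, 30, 25, 23, 22, 20, 18, 8.
Put 63 GB in drive 1; 1 GB remain.
Put 56 GB in drive 2; 8 GB remain.
Put 55 GB in drive 3; 9 GB remain.
Put 52 GB in drive 4; 12 GB remain.
Put 44 GB in drive 5; 20 GB remain.
Put 42 GB in drive 6; 22 GB remain.
Put 40 GB in drive 7; 24 GB remain.
Put 39 GB in drive 8; 25 GB remain.
Put 32 GB in drive 9; 32 GB remain.
Put 32 GB in drive 9; 0 GB remain.
Put 30 GB in drive 10; 34 GB remain.
Put 25 GB in drive 8; 0 GB remain.
Put 23 GB in drive 7; 1 GB remain.
Put 22 GB in drive 6; 0 GB remain.
Put 20 GB in drive 5; 0 GB remain.
Put 18 GB in drive 10; 16 GB remain.
Put 8 GB in drive 2; 0 GB remain.
10 drives × 64 GB = 640 GB; used 601 GB; unused 39 GB.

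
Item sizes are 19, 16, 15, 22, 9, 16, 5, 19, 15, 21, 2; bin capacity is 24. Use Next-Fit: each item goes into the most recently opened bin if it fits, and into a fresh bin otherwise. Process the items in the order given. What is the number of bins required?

19 → bin 1 (remaining 5)
16 → bin 2 (remaining 8)
15 → bin 3 (remaining 9)
22 → bin 4 (remaining 2)
9 → bin 5 (remaining 15)
16 → bin 6 (remaining 8)
5 → bin 6 (remaining 3)
19 → bin 7 (remaining 5)
15 → bin 8 (remaining 9)
21 → bin 9 (remaining 3)
2 → bin 9 (remaining 1)

9 bins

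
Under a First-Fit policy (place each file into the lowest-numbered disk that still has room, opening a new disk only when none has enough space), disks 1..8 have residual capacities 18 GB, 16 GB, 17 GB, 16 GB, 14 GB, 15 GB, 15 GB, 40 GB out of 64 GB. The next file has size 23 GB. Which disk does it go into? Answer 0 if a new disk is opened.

8

Disks with room: disk 8 (40 GB).
The first with room is disk 8.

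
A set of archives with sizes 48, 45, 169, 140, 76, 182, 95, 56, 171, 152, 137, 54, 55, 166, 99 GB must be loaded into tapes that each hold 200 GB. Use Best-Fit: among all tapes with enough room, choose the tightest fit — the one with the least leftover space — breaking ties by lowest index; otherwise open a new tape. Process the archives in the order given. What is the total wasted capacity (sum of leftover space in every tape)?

48 GB → tape 1 (remaining 152 GB)
45 GB → tape 1 (remaining 107 GB)
169 GB → tape 2 (remaining 31 GB)
140 GB → tape 3 (remaining 60 GB)
76 GB → tape 1 (remaining 31 GB)
182 GB → tape 4 (remaining 18 GB)
95 GB → tape 5 (remaining 105 GB)
56 GB → tape 3 (remaining 4 GB)
171 GB → tape 6 (remaining 29 GB)
152 GB → tape 7 (remaining 48 GB)
137 GB → tape 8 (remaining 63 GB)
54 GB → tape 8 (remaining 9 GB)
55 GB → tape 5 (remaining 50 GB)
166 GB → tape 9 (remaining 34 GB)
99 GB → tape 10 (remaining 101 GB)
10 tapes × 200 GB = 2000 GB; used 1645 GB; unused 355 GB.

355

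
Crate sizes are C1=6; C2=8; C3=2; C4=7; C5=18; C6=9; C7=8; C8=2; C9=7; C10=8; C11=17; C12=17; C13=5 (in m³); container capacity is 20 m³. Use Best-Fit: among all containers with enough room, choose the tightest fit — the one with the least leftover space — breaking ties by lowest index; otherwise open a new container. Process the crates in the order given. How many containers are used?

7

Put C1 (6 m³) in container 1; 14 m³ remain.
Put C2 (8 m³) in container 1; 6 m³ remain.
Put C3 (2 m³) in container 1; 4 m³ remain.
Put C4 (7 m³) in container 2; 13 m³ remain.
Put C5 (18 m³) in container 3; 2 m³ remain.
Put C6 (9 m³) in container 2; 4 m³ remain.
Put C7 (8 m³) in container 4; 12 m³ remain.
Put C8 (2 m³) in container 3; 0 m³ remain.
Put C9 (7 m³) in container 4; 5 m³ remain.
Put C10 (8 m³) in container 5; 12 m³ remain.
Put C11 (17 m³) in container 6; 3 m³ remain.
Put C12 (17 m³) in container 7; 3 m³ remain.
Put C13 (5 m³) in container 4; 0 m³ remain.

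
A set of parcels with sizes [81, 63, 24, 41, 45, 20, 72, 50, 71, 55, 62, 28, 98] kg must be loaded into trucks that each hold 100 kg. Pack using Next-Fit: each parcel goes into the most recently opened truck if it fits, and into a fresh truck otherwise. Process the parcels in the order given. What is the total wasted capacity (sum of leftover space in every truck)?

Put 81 kg in truck 1; 19 kg remain.
Put 63 kg in truck 2; 37 kg remain.
Put 24 kg in truck 2; 13 kg remain.
Put 41 kg in truck 3; 59 kg remain.
Put 45 kg in truck 3; 14 kg remain.
Put 20 kg in truck 4; 80 kg remain.
Put 72 kg in truck 4; 8 kg remain.
Put 50 kg in truck 5; 50 kg remain.
Put 71 kg in truck 6; 29 kg remain.
Put 55 kg in truck 7; 45 kg remain.
Put 62 kg in truck 8; 38 kg remain.
Put 28 kg in truck 8; 10 kg remain.
Put 98 kg in truck 9; 2 kg remain.
9 trucks × 100 kg = 900 kg; used 710 kg; unused 190 kg.

190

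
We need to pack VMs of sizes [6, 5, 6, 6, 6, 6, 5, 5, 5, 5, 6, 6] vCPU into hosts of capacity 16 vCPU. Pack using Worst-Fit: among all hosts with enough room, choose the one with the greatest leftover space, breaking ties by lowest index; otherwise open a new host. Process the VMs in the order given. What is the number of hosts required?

Put 6 vCPU in host 1; 10 vCPU remain.
Put 5 vCPU in host 1; 5 vCPU remain.
Put 6 vCPU in host 2; 10 vCPU remain.
Put 6 vCPU in host 2; 4 vCPU remain.
Put 6 vCPU in host 3; 10 vCPU remain.
Put 6 vCPU in host 3; 4 vCPU remain.
Put 5 vCPU in host 1; 0 vCPU remain.
Put 5 vCPU in host 4; 11 vCPU remain.
Put 5 vCPU in host 4; 6 vCPU remain.
Put 5 vCPU in host 4; 1 vCPU remain.
Put 6 vCPU in host 5; 10 vCPU remain.
Put 6 vCPU in host 5; 4 vCPU remain.

5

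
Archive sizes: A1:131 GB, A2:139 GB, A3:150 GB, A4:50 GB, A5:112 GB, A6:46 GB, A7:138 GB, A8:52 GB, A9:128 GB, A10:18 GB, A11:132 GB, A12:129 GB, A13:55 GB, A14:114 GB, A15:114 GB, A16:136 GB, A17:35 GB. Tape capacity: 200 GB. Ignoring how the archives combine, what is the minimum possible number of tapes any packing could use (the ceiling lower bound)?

9 tapes

Total size = 131 + 139 + 150 + 50 + 112 + 46 + 138 + 52 + 128 + 18 + 132 + 129 + 55 + 114 + 114 + 136 + 35 = 1679 GB.
⌈1679 / 200⌉ = 9.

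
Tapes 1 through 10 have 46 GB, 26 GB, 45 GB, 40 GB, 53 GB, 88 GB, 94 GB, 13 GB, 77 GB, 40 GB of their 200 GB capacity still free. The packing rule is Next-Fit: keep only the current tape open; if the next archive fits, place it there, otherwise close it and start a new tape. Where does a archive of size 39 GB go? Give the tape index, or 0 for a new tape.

Next-Fit only looks at tape 10, which has 40 GB free.
39 GB fits there.

10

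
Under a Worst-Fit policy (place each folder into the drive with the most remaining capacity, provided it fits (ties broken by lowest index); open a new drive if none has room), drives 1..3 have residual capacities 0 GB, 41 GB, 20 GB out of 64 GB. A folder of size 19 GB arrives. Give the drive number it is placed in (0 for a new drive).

Drives with room: drive 2 (41 GB), drive 3 (20 GB).
Most room is drive 2 with 41 GB free.

2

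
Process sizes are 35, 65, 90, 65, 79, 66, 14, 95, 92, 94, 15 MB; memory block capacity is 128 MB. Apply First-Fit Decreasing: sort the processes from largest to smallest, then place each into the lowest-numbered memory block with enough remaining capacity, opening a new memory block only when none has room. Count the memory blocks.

8 memory blocks

Sorted descending: 95, 94, 92, 90, 79, 66, 65, 65, 35, 15, 14.
memory block 1: place 95 MB, 33 MB left
memory block 2: place 94 MB, 34 MB left
memory block 3: place 92 MB, 36 MB left
memory block 4: place 90 MB, 38 MB left
memory block 5: place 79 MB, 49 MB left
memory block 6: place 66 MB, 62 MB left
memory block 7: place 65 MB, 63 MB left
memory block 8: place 65 MB, 63 MB left
memory block 3: place 35 MB, 1 MB left
memory block 1: place 15 MB, 18 MB left
memory block 1: place 14 MB, 4 MB left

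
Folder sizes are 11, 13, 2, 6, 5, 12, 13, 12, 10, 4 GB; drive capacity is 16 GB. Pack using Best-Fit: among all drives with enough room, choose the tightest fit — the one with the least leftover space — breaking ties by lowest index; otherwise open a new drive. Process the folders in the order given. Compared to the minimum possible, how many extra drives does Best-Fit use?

Best-Fit: [11,5] [13,2] [6,10] [12,4] [13] [12] → 6 drives.
Total size 88 GB; any packing needs at least ⌈88/16⌉ = 6 drives.
So 6 is already optimal.

0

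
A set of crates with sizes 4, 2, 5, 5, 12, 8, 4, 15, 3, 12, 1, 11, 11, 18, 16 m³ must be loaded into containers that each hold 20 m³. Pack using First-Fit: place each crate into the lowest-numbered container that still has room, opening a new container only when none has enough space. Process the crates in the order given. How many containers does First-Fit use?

8

container 1: place 4 m³, 16 m³ left
container 1: place 2 m³, 14 m³ left
container 1: place 5 m³, 9 m³ left
container 1: place 5 m³, 4 m³ left
container 2: place 12 m³, 8 m³ left
container 2: place 8 m³, 0 m³ left
container 1: place 4 m³, 0 m³ left
container 3: place 15 m³, 5 m³ left
container 3: place 3 m³, 2 m³ left
container 4: place 12 m³, 8 m³ left
container 3: place 1 m³, 1 m³ left
container 5: place 11 m³, 9 m³ left
container 6: place 11 m³, 9 m³ left
container 7: place 18 m³, 2 m³ left
container 8: place 16 m³, 4 m³ left
Final containers: [4,2,5,5,4] [12,8] [15,3,1] [12] [11] [11] [18] [16].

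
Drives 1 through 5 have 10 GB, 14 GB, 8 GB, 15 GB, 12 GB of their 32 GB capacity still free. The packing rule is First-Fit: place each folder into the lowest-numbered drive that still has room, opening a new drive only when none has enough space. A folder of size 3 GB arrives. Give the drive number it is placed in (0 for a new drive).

1

Drives with room: drive 1 (10 GB), drive 2 (14 GB), drive 3 (8 GB), drive 4 (15 GB), drive 5 (12 GB).
The first with room is drive 1.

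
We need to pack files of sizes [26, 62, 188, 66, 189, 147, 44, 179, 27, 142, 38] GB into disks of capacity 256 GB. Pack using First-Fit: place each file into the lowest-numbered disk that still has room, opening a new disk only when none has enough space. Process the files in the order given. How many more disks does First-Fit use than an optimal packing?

1

First-Fit: [26,62,66,44,27] [188,38] [189] [147] [179] [142] → 6 disks.
Total size 1108 GB; any packing needs at least ⌈1108/256⌉ = 5 disks.
An optimal packing achieves that bound: [189,66] [188,62] [179,44,27] [147,38,26] [142] → 5 disks.
Excess: 6 − 5 = 1.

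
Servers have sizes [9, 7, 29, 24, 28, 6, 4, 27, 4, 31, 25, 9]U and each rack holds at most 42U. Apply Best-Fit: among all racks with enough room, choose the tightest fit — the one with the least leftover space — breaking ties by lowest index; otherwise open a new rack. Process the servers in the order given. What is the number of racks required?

rack 1: place 9U, 33U left
rack 1: place 7U, 26U left
rack 2: place 29U, 13U left
rack 1: place 24U, 2U left
rack 3: place 28U, 14U left
rack 2: place 6U, 7U left
rack 2: place 4U, 3U left
rack 4: place 27U, 15U left
rack 3: place 4U, 10U left
rack 5: place 31U, 11U left
rack 6: place 25U, 17U left
rack 3: place 9U, 1U left

6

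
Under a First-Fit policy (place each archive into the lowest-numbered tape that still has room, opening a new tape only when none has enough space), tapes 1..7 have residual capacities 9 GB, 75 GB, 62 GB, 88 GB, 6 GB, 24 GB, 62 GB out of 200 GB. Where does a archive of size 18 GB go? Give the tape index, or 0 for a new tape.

2

Tapes with room: tape 2 (75 GB), tape 3 (62 GB), tape 4 (88 GB), tape 6 (24 GB), tape 7 (62 GB).
The first with room is tape 2.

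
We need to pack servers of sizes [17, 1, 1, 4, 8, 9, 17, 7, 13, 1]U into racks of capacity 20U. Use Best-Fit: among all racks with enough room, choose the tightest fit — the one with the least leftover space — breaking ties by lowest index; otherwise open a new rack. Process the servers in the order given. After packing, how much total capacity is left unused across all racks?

17U → rack 1 (remaining 3U)
1U → rack 1 (remaining 2U)
1U → rack 1 (remaining 1U)
4U → rack 2 (remaining 16U)
8U → rack 2 (remaining 8U)
9U → rack 3 (remaining 11U)
17U → rack 4 (remaining 3U)
7U → rack 2 (remaining 1U)
13U → rack 5 (remaining 7U)
1U → rack 1 (remaining 0U)
5 racks × 20U = 100U; used 78U; unused 22U.

22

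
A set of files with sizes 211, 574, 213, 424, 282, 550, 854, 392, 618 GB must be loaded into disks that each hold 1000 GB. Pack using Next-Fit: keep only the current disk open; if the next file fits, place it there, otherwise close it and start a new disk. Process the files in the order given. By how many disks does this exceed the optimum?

Next-Fit: [211,574,213] [424,282] [550] [854] [392] [618] → 6 disks.
Total size 4118 GB; any packing needs at least ⌈4118/1000⌉ = 5 disks.
An optimal packing achieves that bound: [854] [618,282] [574,424] [550,392] [213,211] → 5 disks.
Excess: 6 − 5 = 1.

1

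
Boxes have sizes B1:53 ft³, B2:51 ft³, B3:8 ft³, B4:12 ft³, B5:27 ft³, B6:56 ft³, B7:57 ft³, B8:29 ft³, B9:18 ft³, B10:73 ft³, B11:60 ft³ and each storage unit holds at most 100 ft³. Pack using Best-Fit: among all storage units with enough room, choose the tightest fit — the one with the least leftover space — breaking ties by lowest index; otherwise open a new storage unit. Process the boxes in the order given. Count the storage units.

Put B1 (53 ft³) in storage unit 1; 47 ft³ remain.
Put B2 (51 ft³) in storage unit 2; 49 ft³ remain.
Put B3 (8 ft³) in storage unit 1; 39 ft³ remain.
Put B4 (12 ft³) in storage unit 1; 27 ft³ remain.
Put B5 (27 ft³) in storage unit 1; 0 ft³ remain.
Put B6 (56 ft³) in storage unit 3; 44 ft³ remain.
Put B7 (57 ft³) in storage unit 4; 43 ft³ remain.
Put B8 (29 ft³) in storage unit 4; 14 ft³ remain.
Put B9 (18 ft³) in storage unit 3; 26 ft³ remain.
Put B10 (73 ft³) in storage unit 5; 27 ft³ remain.
Put B11 (60 ft³) in storage unit 6; 40 ft³ remain.
Final storage units: [53,8,12,27] [51] [56,18] [57,29] [73] [60].

6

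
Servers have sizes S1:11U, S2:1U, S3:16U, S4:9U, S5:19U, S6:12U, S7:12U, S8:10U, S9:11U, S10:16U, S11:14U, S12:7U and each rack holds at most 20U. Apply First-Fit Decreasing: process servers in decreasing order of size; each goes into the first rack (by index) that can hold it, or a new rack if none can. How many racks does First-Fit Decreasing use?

Sorted descending: 19, 16, 16, 14, 12, 12, 11, 11, 10, 9, 7, 1.
rack 1: place 19U, 1U left
rack 2: place 16U, 4U left
rack 3: place 16U, 4U left
rack 4: place 14U, 6U left
rack 5: place 12U, 8U left
rack 6: place 12U, 8U left
rack 7: place 11U, 9U left
rack 8: place 11U, 9U left
rack 9: place 10U, 10U left
rack 7: place 9U, 0U left
rack 5: place 7U, 1U left
rack 1: place 1U, 0U left

9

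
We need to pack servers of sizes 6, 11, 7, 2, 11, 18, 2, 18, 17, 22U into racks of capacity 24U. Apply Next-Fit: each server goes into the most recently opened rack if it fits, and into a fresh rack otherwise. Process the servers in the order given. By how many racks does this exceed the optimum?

1

Next-Fit: [6,11,7] [2,11] [18,2] [18] [17] [22] → 6 racks.
Total size 114U; any packing needs at least ⌈114/24⌉ = 5 racks.
An optimal packing achieves that bound: [22,2] [18,6] [18,2] [17,7] [11,11] → 5 racks.
Excess: 6 − 5 = 1.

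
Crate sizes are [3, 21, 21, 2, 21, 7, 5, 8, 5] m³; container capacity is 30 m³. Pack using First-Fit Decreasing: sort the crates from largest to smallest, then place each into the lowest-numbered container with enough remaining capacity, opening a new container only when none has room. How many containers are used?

4

Sorted descending: 21, 21, 21, 8, 7, 5, 5, 3, 2.
container 1: place 21 m³, 9 m³ left
container 2: place 21 m³, 9 m³ left
container 3: place 21 m³, 9 m³ left
container 1: place 8 m³, 1 m³ left
container 2: place 7 m³, 2 m³ left
container 3: place 5 m³, 4 m³ left
container 4: place 5 m³, 25 m³ left
container 3: place 3 m³, 1 m³ left
container 2: place 2 m³, 0 m³ left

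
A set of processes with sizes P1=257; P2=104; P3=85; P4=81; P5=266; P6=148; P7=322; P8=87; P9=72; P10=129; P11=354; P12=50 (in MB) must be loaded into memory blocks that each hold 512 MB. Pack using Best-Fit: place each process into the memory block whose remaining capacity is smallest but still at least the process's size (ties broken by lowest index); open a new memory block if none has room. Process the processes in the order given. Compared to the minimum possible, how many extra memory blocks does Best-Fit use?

Best-Fit: [257,104,85,50] [81,266,148] [322,87,72] [129,354] → 4 memory blocks.
Total size 1955 MB; any packing needs at least ⌈1955/512⌉ = 4 memory blocks.
So 4 is already optimal.

0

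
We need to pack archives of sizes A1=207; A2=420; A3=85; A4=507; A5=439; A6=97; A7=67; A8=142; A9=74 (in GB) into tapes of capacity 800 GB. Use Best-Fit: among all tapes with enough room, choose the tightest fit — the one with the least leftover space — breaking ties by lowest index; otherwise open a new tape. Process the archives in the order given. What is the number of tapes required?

Put A1 (207 GB) in tape 1; 593 GB remain.
Put A2 (420 GB) in tape 1; 173 GB remain.
Put A3 (85 GB) in tape 1; 88 GB remain.
Put A4 (507 GB) in tape 2; 293 GB remain.
Put A5 (439 GB) in tape 3; 361 GB remain.
Put A6 (97 GB) in tape 2; 196 GB remain.
Put A7 (67 GB) in tape 1; 21 GB remain.
Put A8 (142 GB) in tape 2; 54 GB remain.
Put A9 (74 GB) in tape 3; 287 GB remain.

3 tapes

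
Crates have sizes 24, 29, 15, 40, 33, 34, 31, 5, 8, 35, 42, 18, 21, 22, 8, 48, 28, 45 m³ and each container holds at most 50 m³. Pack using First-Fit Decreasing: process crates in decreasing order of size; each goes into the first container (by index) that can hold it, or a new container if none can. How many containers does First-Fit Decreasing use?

Sorted descending: 48, 45, 42, 40, 35, 34, 33, 31, 29, 28, 24, 22, 21, 18, 15, 8, 8, 5.
container 1: place 48 m³, 2 m³ left
container 2: place 45 m³, 5 m³ left
container 3: place 42 m³, 8 m³ left
container 4: place 40 m³, 10 m³ left
container 5: place 35 m³, 15 m³ left
container 6: place 34 m³, 16 m³ left
container 7: place 33 m³, 17 m³ left
container 8: place 31 m³, 19 m³ left
container 9: place 29 m³, 21 m³ left
container 10: place 28 m³, 22 m³ left
container 11: place 24 m³, 26 m³ left
container 10: place 22 m³, 0 m³ left
container 9: place 21 m³, 0 m³ left
container 8: place 18 m³, 1 m³ left
container 5: place 15 m³, 0 m³ left
container 3: place 8 m³, 0 m³ left
container 4: place 8 m³, 2 m³ left
container 2: place 5 m³, 0 m³ left

11 containers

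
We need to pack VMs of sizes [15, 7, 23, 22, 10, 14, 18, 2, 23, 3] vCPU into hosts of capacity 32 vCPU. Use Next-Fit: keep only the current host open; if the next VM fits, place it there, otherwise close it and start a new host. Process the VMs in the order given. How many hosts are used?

5 hosts

15 vCPU → host 1 (remaining 17 vCPU)
7 vCPU → host 1 (remaining 10 vCPU)
23 vCPU → host 2 (remaining 9 vCPU)
22 vCPU → host 3 (remaining 10 vCPU)
10 vCPU → host 3 (remaining 0 vCPU)
14 vCPU → host 4 (remaining 18 vCPU)
18 vCPU → host 4 (remaining 0 vCPU)
2 vCPU → host 5 (remaining 30 vCPU)
23 vCPU → host 5 (remaining 7 vCPU)
3 vCPU → host 5 (remaining 4 vCPU)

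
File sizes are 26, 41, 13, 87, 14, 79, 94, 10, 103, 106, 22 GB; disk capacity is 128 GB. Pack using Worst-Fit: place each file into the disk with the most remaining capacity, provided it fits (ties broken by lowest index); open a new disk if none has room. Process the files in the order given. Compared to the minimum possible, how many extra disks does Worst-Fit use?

1

Worst-Fit: [26,41,13,14] [87,22] [79,10] [94] [103] [106] → 6 disks.
Total size 595 GB; any packing needs at least ⌈595/128⌉ = 5 disks.
An optimal packing achieves that bound: [106,22] [103,14,10] [94,26] [87,41] [79,13] → 5 disks.
Excess: 6 − 5 = 1.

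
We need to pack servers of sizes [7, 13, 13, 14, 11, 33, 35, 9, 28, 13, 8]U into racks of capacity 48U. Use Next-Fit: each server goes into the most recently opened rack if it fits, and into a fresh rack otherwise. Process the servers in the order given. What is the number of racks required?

rack 1: place 7U, 41U left
rack 1: place 13U, 28U left
rack 1: place 13U, 15U left
rack 1: place 14U, 1U left
rack 2: place 11U, 37U left
rack 2: place 33U, 4U left
rack 3: place 35U, 13U left
rack 3: place 9U, 4U left
rack 4: place 28U, 20U left
rack 4: place 13U, 7U left
rack 5: place 8U, 40U left
Final racks: [7,13,13,14] [11,33] [35,9] [28,13] [8].

5 racks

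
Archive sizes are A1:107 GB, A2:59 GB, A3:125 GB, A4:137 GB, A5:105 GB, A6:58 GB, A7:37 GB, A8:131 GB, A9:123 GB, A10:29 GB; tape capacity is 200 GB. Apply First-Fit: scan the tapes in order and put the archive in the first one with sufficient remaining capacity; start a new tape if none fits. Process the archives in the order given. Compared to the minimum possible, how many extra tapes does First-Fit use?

First-Fit: [107,59,29] [125,58] [137,37] [105] [131] [123] → 6 tapes.
6 archives exceed 100 GB (half the capacity), and no two of those can share a tape, so at least 6 tapes are needed.
So 6 is already optimal.

0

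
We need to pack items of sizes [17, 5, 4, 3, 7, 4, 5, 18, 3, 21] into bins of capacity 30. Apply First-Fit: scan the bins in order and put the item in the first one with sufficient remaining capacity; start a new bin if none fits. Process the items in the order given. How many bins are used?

4

17 → bin 1 (remaining 13)
5 → bin 1 (remaining 8)
4 → bin 1 (remaining 4)
3 → bin 1 (remaining 1)
7 → bin 2 (remaining 23)
4 → bin 2 (remaining 19)
5 → bin 2 (remaining 14)
18 → bin 3 (remaining 12)
3 → bin 2 (remaining 11)
21 → bin 4 (remaining 9)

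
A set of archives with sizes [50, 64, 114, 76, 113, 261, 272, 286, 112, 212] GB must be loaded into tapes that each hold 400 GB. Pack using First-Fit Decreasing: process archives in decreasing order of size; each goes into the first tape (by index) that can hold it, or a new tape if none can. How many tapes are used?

Sorted descending: 286, 272, 261, 212, 114, 113, 112, 76, 64, 50.
tape 1: place 286 GB, 114 GB left
tape 2: place 272 GB, 128 GB left
tape 3: place 261 GB, 139 GB left
tape 4: place 212 GB, 188 GB left
tape 1: place 114 GB, 0 GB left
tape 2: place 113 GB, 15 GB left
tape 3: place 112 GB, 27 GB left
tape 4: place 76 GB, 112 GB left
tape 4: place 64 GB, 48 GB left
tape 5: place 50 GB, 350 GB left
Final tapes: [286,114] [272,113] [261,112] [212,76,64] [50].

5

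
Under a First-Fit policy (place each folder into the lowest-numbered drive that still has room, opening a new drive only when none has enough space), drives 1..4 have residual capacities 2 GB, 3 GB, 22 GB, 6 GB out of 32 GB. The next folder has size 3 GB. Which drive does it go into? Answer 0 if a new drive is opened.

2

Drives with room: drive 2 (3 GB), drive 3 (22 GB), drive 4 (6 GB).
The first with room is drive 2.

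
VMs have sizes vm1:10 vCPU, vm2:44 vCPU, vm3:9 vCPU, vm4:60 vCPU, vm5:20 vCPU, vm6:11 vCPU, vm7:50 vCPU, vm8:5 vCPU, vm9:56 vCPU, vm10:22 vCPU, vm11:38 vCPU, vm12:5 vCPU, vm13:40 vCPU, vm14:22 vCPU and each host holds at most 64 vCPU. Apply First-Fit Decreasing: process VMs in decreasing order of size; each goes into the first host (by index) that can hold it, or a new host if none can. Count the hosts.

7

Sorted descending: 60, 56, 50, 44, 40, 38, 22, 22, 20, 11, 10, 9, 5, 5.
Put 60 vCPU in host 1; 4 vCPU remain.
Put 56 vCPU in host 2; 8 vCPU remain.
Put 50 vCPU in host 3; 14 vCPU remain.
Put 44 vCPU in host 4; 20 vCPU remain.
Put 40 vCPU in host 5; 24 vCPU remain.
Put 38 vCPU in host 6; 26 vCPU remain.
Put 22 vCPU in host 5; 2 vCPU remain.
Put 22 vCPU in host 6; 4 vCPU remain.
Put 20 vCPU in host 4; 0 vCPU remain.
Put 11 vCPU in host 3; 3 vCPU remain.
Put 10 vCPU in host 7; 54 vCPU remain.
Put 9 vCPU in host 7; 45 vCPU remain.
Put 5 vCPU in host 2; 3 vCPU remain.
Put 5 vCPU in host 7; 40 vCPU remain.
Final hosts: [60] [56,5] [50,11] [44,20] [40,22] [38,22] [10,9,5].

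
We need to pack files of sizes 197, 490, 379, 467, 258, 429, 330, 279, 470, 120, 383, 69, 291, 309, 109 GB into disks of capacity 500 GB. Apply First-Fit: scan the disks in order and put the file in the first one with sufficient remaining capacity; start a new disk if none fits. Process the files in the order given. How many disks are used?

11 disks

disk 1: place 197 GB, 303 GB left
disk 2: place 490 GB, 10 GB left
disk 3: place 379 GB, 121 GB left
disk 4: place 467 GB, 33 GB left
disk 1: place 258 GB, 45 GB left
disk 5: place 429 GB, 71 GB left
disk 6: place 330 GB, 170 GB left
disk 7: place 279 GB, 221 GB left
disk 8: place 470 GB, 30 GB left
disk 3: place 120 GB, 1 GB left
disk 9: place 383 GB, 117 GB left
disk 5: place 69 GB, 2 GB left
disk 10: place 291 GB, 209 GB left
disk 11: place 309 GB, 191 GB left
disk 6: place 109 GB, 61 GB left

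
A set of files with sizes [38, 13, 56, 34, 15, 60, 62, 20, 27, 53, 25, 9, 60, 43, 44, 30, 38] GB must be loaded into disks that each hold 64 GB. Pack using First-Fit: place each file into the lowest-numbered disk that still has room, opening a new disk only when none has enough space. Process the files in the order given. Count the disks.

disk 1: place 38 GB, 26 GB left
disk 1: place 13 GB, 13 GB left
disk 2: place 56 GB, 8 GB left
disk 3: place 34 GB, 30 GB left
disk 3: place 15 GB, 15 GB left
disk 4: place 60 GB, 4 GB left
disk 5: place 62 GB, 2 GB left
disk 6: place 20 GB, 44 GB left
disk 6: place 27 GB, 17 GB left
disk 7: place 53 GB, 11 GB left
disk 8: place 25 GB, 39 GB left
disk 1: place 9 GB, 4 GB left
disk 9: place 60 GB, 4 GB left
disk 10: place 43 GB, 21 GB left
disk 11: place 44 GB, 20 GB left
disk 8: place 30 GB, 9 GB left
disk 12: place 38 GB, 26 GB left
Final disks: [38,13,9] [56] [34,15] [60] [62] [20,27] [53] [25,30] [60] [43] [44] [38].

12 disks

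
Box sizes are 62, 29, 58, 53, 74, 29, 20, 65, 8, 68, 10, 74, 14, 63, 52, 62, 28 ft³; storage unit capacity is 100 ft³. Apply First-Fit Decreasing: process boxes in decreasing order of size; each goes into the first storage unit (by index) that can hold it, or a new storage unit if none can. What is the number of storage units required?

Sorted descending: 74, 74, 68, 65, 63, 62, 62, 58, 53, 52, 29, 29, 28, 20, 14, 10, 8.
storage unit 1: place 74 ft³, 26 ft³ left
storage unit 2: place 74 ft³, 26 ft³ left
storage unit 3: place 68 ft³, 32 ft³ left
storage unit 4: place 65 ft³, 35 ft³ left
storage unit 5: place 63 ft³, 37 ft³ left
storage unit 6: place 62 ft³, 38 ft³ left
storage unit 7: place 62 ft³, 38 ft³ left
storage unit 8: place 58 ft³, 42 ft³ left
storage unit 9: place 53 ft³, 47 ft³ left
storage unit 10: place 52 ft³, 48 ft³ left
storage unit 3: place 29 ft³, 3 ft³ left
storage unit 4: place 29 ft³, 6 ft³ left
storage unit 5: place 28 ft³, 9 ft³ left
storage unit 1: place 20 ft³, 6 ft³ left
storage unit 2: place 14 ft³, 12 ft³ left
storage unit 2: place 10 ft³, 2 ft³ left
storage unit 5: place 8 ft³, 1 ft³ left

10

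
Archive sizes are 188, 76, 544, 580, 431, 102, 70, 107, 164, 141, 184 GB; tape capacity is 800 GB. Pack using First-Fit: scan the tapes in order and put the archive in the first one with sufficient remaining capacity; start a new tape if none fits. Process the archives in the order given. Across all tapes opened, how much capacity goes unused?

tape 1: place 188 GB, 612 GB left
tape 1: place 76 GB, 536 GB left
tape 2: place 544 GB, 256 GB left
tape 3: place 580 GB, 220 GB left
tape 1: place 431 GB, 105 GB left
tape 1: place 102 GB, 3 GB left
tape 2: place 70 GB, 186 GB left
tape 2: place 107 GB, 79 GB left
tape 3: place 164 GB, 56 GB left
tape 4: place 141 GB, 659 GB left
tape 4: place 184 GB, 475 GB left
4 tapes × 800 GB = 3200 GB; used 2587 GB; unused 613 GB.

613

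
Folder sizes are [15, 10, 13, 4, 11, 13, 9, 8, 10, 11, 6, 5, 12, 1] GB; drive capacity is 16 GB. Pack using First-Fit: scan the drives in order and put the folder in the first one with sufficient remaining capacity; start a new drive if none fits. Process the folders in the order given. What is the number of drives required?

10 drives

Put 15 GB in drive 1; 1 GB remain.
Put 10 GB in drive 2; 6 GB remain.
Put 13 GB in drive 3; 3 GB remain.
Put 4 GB in drive 2; 2 GB remain.
Put 11 GB in drive 4; 5 GB remain.
Put 13 GB in drive 5; 3 GB remain.
Put 9 GB in drive 6; 7 GB remain.
Put 8 GB in drive 7; 8 GB remain.
Put 10 GB in drive 8; 6 GB remain.
Put 11 GB in drive 9; 5 GB remain.
Put 6 GB in drive 6; 1 GB remain.
Put 5 GB in drive 4; 0 GB remain.
Put 12 GB in drive 10; 4 GB remain.
Put 1 GB in drive 1; 0 GB remain.
Final drives: [15,1] [10,4] [13] [11,5] [13] [9,6] [8] [10] [11] [12].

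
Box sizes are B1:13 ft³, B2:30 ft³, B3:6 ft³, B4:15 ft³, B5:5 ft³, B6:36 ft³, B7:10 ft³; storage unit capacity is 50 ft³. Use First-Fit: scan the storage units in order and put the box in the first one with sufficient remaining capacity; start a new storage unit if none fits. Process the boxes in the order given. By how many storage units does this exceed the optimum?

First-Fit: [13,30,6] [15,5,10] [36] → 3 storage units.
Total size 115 ft³; any packing needs at least ⌈115/50⌉ = 3 storage units.
So 3 is already optimal.

0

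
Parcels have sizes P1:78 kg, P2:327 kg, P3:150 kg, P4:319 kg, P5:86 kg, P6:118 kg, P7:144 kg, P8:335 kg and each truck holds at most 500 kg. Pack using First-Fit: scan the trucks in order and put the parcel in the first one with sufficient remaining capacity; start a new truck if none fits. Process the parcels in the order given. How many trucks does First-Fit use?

truck 1: place P1 (78 kg), 422 kg left
truck 1: place P2 (327 kg), 95 kg left
truck 2: place P3 (150 kg), 350 kg left
truck 2: place P4 (319 kg), 31 kg left
truck 1: place P5 (86 kg), 9 kg left
truck 3: place P6 (118 kg), 382 kg left
truck 3: place P7 (144 kg), 238 kg left
truck 4: place P8 (335 kg), 165 kg left

4 trucks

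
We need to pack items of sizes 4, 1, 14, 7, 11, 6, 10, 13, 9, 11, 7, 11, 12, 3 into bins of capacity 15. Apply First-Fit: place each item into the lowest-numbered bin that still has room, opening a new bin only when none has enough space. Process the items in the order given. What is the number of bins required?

Put 4 in bin 1; 11 remain.
Put 1 in bin 1; 10 remain.
Put 14 in bin 2; 1 remain.
Put 7 in bin 1; 3 remain.
Put 11 in bin 3; 4 remain.
Put 6 in bin 4; 9 remain.
Put 10 in bin 5; 5 remain.
Put 13 in bin 6; 2 remain.
Put 9 in bin 4; 0 remain.
Put 11 in bin 7; 4 remain.
Put 7 in bin 8; 8 remain.
Put 11 in bin 9; 4 remain.
Put 12 in bin 10; 3 remain.
Put 3 in bin 1; 0 remain.

10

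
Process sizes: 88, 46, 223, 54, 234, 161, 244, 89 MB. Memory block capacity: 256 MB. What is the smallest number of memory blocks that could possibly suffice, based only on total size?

5 memory blocks

Total size = 88 + 46 + 223 + 54 + 234 + 161 + 244 + 89 = 1139 MB.
⌈1139 / 256⌉ = 5.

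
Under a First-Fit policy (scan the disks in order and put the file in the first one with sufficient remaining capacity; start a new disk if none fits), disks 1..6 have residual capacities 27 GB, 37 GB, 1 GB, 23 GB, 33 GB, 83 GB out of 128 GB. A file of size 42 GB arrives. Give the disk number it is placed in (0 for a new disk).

Disks with room: disk 6 (83 GB).
The first with room is disk 6.

6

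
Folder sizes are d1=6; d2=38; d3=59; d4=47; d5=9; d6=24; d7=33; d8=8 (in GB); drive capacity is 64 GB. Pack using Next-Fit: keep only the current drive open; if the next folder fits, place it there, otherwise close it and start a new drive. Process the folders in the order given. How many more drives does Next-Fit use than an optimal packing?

Next-Fit: [6,38] [59] [47,9] [24,33] [8] → 5 drives.
Total size 224 GB; any packing needs at least ⌈224/64⌉ = 4 drives.
An optimal packing achieves that bound: [59] [47,9,8] [38,24] [33,6] → 4 drives.
Excess: 5 − 4 = 1.

1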